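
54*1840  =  99360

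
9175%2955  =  310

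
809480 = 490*1652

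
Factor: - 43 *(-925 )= 39775 = 5^2*37^1*43^1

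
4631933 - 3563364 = 1068569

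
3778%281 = 125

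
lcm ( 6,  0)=0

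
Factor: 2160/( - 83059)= - 2^4*3^3*5^1*83059^( - 1)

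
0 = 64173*0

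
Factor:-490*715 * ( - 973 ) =340890550 = 2^1*5^2*7^3 * 11^1*13^1*139^1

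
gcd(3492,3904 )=4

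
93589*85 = 7955065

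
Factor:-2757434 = -2^1*17^1 * 81101^1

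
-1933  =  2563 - 4496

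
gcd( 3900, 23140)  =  260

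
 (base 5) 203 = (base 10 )53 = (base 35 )1I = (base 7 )104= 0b110101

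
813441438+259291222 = 1072732660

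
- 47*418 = -19646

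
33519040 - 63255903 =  - 29736863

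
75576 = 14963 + 60613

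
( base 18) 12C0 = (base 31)6u0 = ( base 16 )1a28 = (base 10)6696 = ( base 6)51000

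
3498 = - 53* ( - 66)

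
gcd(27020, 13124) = 772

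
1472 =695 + 777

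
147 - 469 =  - 322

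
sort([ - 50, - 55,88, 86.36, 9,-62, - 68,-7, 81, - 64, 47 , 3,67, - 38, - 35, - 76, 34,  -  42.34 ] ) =[ - 76,- 68, - 64,-62, - 55,-50, - 42.34, -38, - 35, - 7,3,9, 34, 47, 67  ,  81, 86.36, 88]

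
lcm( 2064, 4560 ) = 196080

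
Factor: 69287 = 193^1 * 359^1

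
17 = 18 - 1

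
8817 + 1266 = 10083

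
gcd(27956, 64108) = 4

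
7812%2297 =921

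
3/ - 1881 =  - 1 + 626/627 = - 0.00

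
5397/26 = 207 + 15/26 = 207.58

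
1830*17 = 31110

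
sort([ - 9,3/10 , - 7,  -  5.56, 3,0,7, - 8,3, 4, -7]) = [ - 9, - 8,  -  7, - 7, - 5.56,0,  3/10, 3,3, 4, 7 ] 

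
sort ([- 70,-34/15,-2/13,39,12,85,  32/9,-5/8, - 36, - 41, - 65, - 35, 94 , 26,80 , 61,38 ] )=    [- 70, - 65, - 41, - 36, - 35, -34/15,-5/8, - 2/13, 32/9,12,26, 38,39,61,80,85, 94 ] 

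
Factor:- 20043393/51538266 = - 6681131/17179422 = - 2^(-1)*3^( - 1)*13^ ( - 1) *131^1*257^(-1)*857^(- 1 ) * 51001^1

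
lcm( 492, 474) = 38868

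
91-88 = 3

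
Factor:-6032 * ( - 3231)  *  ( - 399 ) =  - 2^4*3^3*7^1*13^1 *19^1 *29^1*359^1 =- 7776267408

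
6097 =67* 91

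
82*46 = 3772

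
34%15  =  4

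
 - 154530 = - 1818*85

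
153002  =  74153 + 78849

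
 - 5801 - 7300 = -13101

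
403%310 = 93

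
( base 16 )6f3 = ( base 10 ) 1779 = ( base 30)1T9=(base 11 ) 1378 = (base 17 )62B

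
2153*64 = 137792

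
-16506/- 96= 171+15/16 = 171.94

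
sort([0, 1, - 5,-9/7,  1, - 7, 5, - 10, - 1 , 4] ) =[-10, - 7,-5,  -  9/7, - 1,0 , 1,1, 4, 5] 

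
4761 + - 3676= 1085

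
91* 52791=4803981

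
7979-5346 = 2633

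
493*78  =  38454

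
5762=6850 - 1088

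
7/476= 1/68 = 0.01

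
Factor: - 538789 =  - 538789^1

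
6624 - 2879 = 3745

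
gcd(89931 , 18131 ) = 1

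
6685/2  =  6685/2= 3342.50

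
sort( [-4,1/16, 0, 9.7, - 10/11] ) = [ - 4, - 10/11,0, 1/16,  9.7 ]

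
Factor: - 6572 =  - 2^2 * 31^1*53^1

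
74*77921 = 5766154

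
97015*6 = 582090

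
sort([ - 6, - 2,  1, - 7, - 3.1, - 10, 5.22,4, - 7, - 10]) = [ - 10 , - 10 , - 7 , - 7 , - 6, - 3.1,-2,1,4,5.22] 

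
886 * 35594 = 31536284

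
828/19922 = 414/9961 = 0.04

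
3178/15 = 3178/15 =211.87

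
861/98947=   861/98947 = 0.01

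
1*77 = 77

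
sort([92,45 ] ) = [45,92]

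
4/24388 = 1/6097 = 0.00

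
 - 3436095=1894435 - 5330530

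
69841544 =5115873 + 64725671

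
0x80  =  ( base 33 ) 3T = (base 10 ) 128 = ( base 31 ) 44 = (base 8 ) 200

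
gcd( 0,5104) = 5104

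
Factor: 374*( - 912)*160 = - 54574080 = -2^10*3^1*5^1*11^1*17^1*19^1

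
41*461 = 18901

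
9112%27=13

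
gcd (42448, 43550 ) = 2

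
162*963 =156006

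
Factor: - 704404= - 2^2 * 229^1 *769^1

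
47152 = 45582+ 1570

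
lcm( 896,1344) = 2688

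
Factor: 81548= 2^2*19^1*29^1* 37^1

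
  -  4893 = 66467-71360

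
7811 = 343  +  7468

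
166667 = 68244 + 98423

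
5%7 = 5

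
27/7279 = 27/7279 = 0.00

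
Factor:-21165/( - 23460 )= 2^ ( - 2 )*23^ ( - 1)*83^1 = 83/92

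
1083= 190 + 893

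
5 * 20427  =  102135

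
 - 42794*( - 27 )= 1155438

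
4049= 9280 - 5231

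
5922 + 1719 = 7641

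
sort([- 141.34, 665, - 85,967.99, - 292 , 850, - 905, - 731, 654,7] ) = [ - 905, - 731,  -  292, - 141.34, - 85, 7, 654, 665, 850,  967.99]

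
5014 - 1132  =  3882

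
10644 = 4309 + 6335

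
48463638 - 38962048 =9501590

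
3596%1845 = 1751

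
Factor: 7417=7417^1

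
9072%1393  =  714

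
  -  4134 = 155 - 4289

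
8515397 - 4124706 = 4390691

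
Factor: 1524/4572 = 1/3= 3^( - 1)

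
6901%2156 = 433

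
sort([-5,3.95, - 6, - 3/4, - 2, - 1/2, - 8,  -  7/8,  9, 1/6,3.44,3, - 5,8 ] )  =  [ - 8, - 6, -5 , - 5  , - 2 ,-7/8, - 3/4, - 1/2, 1/6, 3,3.44,3.95 , 8, 9] 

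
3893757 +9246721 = 13140478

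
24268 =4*6067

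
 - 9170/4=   -  4585/2 = - 2292.50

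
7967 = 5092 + 2875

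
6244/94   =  3122/47 = 66.43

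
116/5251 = 116/5251 = 0.02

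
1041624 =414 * 2516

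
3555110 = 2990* 1189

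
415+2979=3394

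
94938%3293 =2734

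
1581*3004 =4749324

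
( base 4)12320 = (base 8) 670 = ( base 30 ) ek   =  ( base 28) fk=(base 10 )440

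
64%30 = 4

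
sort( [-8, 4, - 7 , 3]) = [ - 8,-7, 3,4]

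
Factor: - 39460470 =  - 2^1 * 3^1*5^1*7^1*187907^1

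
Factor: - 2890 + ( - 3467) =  - 3^1* 13^1*163^1 = - 6357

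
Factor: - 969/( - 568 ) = 2^( - 3) *3^1*17^1*19^1 * 71^ ( - 1)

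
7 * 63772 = 446404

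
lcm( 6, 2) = 6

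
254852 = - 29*( - 8788 ) 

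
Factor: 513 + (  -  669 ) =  - 2^2*3^1*13^1 = - 156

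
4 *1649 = 6596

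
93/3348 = 1/36 = 0.03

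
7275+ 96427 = 103702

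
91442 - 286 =91156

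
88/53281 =88/53281 =0.00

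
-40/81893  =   - 1 + 81853/81893 = - 0.00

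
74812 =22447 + 52365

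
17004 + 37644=54648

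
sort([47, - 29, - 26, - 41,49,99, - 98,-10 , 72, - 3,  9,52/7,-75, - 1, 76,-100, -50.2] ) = [ - 100,  -  98, - 75,-50.2,-41 , - 29, -26,  -  10,-3, - 1,52/7, 9 , 47, 49, 72  ,  76, 99 ]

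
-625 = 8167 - 8792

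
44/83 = 44/83= 0.53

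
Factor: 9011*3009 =3^1*17^1*59^1*9011^1 = 27114099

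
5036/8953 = 5036/8953 = 0.56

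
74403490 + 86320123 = 160723613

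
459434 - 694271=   -  234837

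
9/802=9/802 = 0.01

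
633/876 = 211/292 = 0.72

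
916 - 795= 121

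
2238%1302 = 936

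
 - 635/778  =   - 635/778 = - 0.82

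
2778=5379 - 2601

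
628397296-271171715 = 357225581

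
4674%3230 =1444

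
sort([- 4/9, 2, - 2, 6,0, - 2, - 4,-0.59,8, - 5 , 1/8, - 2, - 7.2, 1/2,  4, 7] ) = [-7.2, - 5,-4, - 2, - 2, - 2,  -  0.59, - 4/9, 0, 1/8,1/2,2, 4,6, 7, 8]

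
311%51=5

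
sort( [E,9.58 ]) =[ E,9.58]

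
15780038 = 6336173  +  9443865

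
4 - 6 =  - 2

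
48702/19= 48702/19 = 2563.26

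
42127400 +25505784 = 67633184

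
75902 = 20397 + 55505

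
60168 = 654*92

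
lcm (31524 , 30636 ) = 2175156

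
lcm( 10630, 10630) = 10630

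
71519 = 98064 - 26545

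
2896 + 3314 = 6210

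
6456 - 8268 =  - 1812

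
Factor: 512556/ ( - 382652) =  - 3^1 * 11^2*271^( - 1) = - 363/271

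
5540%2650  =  240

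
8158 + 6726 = 14884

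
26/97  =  26/97=0.27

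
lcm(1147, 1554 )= 48174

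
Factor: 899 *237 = 3^1*29^1 *31^1*79^1  =  213063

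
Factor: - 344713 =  - 101^1*3413^1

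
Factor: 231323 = 231323^1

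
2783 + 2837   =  5620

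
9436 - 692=8744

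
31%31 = 0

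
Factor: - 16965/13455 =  - 29/23= -  23^(-1)*29^1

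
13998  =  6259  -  -7739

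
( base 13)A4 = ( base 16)86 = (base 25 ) 59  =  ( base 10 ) 134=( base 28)4m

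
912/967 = 912/967 = 0.94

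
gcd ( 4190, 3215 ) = 5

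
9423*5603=52797069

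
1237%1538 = 1237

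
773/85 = 9 + 8/85 =9.09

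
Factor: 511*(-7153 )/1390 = -3655183/1390 = - 2^( - 1 )*5^ ( - 1 )*7^1*23^1 * 73^1*139^(-1 )*311^1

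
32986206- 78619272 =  - 45633066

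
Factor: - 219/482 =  - 2^( - 1 )*3^1*73^1*241^( - 1 ) 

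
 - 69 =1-70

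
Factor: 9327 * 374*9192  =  32064435216 = 2^4*3^2*11^1*17^1*383^1*3109^1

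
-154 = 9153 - 9307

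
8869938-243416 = 8626522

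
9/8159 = 9/8159 = 0.00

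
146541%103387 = 43154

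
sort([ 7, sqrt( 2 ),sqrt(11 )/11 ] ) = [sqrt( 11)/11,sqrt (2) , 7]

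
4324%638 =496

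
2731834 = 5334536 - 2602702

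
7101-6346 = 755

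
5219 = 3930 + 1289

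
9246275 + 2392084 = 11638359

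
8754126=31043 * 282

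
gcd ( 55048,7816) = 8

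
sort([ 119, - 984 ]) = [-984 , 119 ]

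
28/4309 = 28/4309 = 0.01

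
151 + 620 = 771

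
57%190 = 57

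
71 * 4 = 284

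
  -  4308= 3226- 7534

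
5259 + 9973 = 15232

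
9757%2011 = 1713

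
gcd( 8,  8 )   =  8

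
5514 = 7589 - 2075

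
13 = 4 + 9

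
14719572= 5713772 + 9005800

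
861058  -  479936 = 381122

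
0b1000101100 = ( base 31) HT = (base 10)556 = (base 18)1CG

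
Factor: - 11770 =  - 2^1 * 5^1* 11^1*107^1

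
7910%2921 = 2068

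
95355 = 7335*13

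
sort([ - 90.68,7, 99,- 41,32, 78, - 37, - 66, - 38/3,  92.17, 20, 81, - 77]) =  [ - 90.68, - 77, - 66, - 41, - 37, - 38/3, 7, 20, 32,  78,81 , 92.17, 99 ]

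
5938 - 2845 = 3093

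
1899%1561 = 338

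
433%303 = 130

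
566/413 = 566/413 = 1.37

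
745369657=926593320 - 181223663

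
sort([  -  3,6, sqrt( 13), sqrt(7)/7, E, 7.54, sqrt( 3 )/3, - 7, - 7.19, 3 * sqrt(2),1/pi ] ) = [ - 7.19, - 7, - 3, 1/pi , sqrt (7)/7, sqrt( 3)/3,E, sqrt(13), 3 * sqrt(2 ) , 6 , 7.54 ]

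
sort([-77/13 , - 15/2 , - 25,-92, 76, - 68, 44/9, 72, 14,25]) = [ - 92, - 68, - 25,-15/2,  -  77/13,44/9,14, 25, 72 , 76 ]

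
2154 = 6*359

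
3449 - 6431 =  - 2982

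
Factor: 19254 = 2^1 *3^1*3209^1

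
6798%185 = 138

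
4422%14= 12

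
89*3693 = 328677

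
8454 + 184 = 8638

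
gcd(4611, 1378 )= 53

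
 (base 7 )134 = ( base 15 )4e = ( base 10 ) 74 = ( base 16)4A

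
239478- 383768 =-144290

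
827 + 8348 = 9175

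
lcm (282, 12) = 564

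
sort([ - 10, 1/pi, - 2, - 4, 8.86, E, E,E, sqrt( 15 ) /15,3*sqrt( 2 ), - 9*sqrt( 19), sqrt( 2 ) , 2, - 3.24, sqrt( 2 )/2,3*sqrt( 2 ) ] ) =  [ - 9*sqrt(19 ) , - 10 , - 4 ,  -  3.24,  -  2, sqrt(15 )/15,1/pi, sqrt( 2) /2, sqrt( 2),2, E, E, E, 3*sqrt( 2),3*sqrt( 2 ),  8.86 ]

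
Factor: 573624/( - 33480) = - 3^(  -  1 )*5^ ( - 1) * 257^1 = - 257/15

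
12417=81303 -68886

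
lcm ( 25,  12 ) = 300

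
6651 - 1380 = 5271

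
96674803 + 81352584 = 178027387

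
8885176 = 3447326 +5437850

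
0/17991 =0 = 0.00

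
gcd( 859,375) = 1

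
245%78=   11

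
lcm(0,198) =0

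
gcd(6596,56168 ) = 68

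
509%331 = 178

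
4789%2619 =2170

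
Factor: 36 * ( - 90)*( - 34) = 2^4*3^4*5^1  *17^1 = 110160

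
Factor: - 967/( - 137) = 137^( - 1)*967^1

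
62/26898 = 31/13449  =  0.00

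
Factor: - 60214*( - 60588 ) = 3648245832 = 2^3 * 3^4 * 7^1 * 11^2 * 17^2*23^1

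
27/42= 9/14 = 0.64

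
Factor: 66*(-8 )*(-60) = 31680   =  2^6*3^2 * 5^1  *11^1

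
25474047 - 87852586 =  - 62378539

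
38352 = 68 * 564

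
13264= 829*16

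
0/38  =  0 = 0.00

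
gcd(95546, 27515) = 1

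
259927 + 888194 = 1148121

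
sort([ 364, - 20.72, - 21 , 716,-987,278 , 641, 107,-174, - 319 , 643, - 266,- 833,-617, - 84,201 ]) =[ - 987,-833,-617,-319, - 266, - 174, - 84,-21, - 20.72, 107,201 , 278,364, 641, 643,716] 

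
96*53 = 5088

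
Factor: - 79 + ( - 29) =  - 2^2*3^3 = -  108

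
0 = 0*812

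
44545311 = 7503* 5937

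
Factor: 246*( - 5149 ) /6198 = - 19^1*41^1 * 271^1*1033^( - 1) =- 211109/1033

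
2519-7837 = -5318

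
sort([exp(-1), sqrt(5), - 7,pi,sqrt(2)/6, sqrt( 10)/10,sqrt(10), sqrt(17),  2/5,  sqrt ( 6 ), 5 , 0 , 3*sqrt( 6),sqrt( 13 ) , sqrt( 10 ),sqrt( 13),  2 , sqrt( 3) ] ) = [ - 7,0,sqrt(2 )/6, sqrt ( 10)/10, exp( - 1), 2/5, sqrt(3), 2, sqrt( 5), sqrt(6 ), pi, sqrt ( 10) , sqrt( 10 ),sqrt( 13) , sqrt(13) , sqrt(17),5, 3* sqrt( 6)] 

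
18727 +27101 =45828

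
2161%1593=568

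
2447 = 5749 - 3302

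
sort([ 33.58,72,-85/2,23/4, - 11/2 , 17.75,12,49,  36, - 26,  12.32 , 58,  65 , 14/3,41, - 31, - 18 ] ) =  [ - 85/2, - 31, - 26, - 18, - 11/2,14/3  ,  23/4,12, 12.32, 17.75,33.58, 36,  41,49,58, 65, 72 ] 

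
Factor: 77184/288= 2^2*67^1 = 268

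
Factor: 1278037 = 31^1*41227^1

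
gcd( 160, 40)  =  40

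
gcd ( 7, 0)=7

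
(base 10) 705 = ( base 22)1A1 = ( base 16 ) 2C1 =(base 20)1F5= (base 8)1301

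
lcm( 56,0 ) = 0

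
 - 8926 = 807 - 9733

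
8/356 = 2/89=0.02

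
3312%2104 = 1208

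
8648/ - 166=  - 53+75/83 = - 52.10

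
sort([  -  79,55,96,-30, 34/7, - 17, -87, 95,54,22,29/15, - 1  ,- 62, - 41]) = [ - 87, - 79, - 62, -41, -30, - 17,- 1,29/15, 34/7,22 , 54,55,  95,  96]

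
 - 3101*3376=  - 10468976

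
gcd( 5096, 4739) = 7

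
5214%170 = 114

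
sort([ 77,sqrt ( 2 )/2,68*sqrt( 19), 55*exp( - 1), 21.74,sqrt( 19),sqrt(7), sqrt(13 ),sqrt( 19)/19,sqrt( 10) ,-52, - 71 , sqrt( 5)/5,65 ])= [ - 71, - 52,sqrt(19)/19,sqrt(5)/5,sqrt( 2)/2, sqrt( 7 ), sqrt( 10 ),sqrt( 13),sqrt(19),55*exp( - 1 ), 21.74, 65,77, 68*sqrt( 19 )] 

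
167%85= 82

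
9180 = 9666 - 486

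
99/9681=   33/3227  =  0.01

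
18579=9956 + 8623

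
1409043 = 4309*327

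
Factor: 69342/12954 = 7^1*13^1  *  17^( - 1) = 91/17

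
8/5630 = 4/2815= 0.00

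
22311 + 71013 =93324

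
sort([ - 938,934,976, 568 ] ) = [ - 938,568 , 934 , 976]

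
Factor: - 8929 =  - 8929^1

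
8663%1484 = 1243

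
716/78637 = 716/78637 = 0.01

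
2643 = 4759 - 2116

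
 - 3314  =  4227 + - 7541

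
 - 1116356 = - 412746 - 703610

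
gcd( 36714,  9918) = 174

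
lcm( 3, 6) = 6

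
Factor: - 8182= - 2^1 * 4091^1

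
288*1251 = 360288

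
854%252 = 98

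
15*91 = 1365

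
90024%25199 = 14427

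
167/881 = 167/881 = 0.19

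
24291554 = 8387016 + 15904538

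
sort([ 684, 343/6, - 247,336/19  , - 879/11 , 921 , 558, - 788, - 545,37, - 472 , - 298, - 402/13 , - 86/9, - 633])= [- 788,-633 ,-545, - 472, - 298, - 247, - 879/11, - 402/13,  -  86/9, 336/19, 37, 343/6, 558,  684, 921 ]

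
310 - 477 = -167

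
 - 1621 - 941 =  - 2562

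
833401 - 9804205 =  - 8970804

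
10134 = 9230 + 904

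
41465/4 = 41465/4 = 10366.25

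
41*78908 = 3235228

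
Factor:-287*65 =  - 5^1*7^1*13^1*41^1 =-18655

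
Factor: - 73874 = -2^1*43^1 * 859^1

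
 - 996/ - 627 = 1+123/209 = 1.59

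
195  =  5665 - 5470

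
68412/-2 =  - 34206/1 =-  34206.00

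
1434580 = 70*20494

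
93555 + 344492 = 438047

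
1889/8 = 236 + 1/8  =  236.12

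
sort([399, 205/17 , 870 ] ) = [205/17, 399, 870 ] 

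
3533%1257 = 1019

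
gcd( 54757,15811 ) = 1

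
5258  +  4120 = 9378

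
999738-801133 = 198605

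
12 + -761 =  - 749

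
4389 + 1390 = 5779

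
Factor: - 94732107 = -3^1 * 31577369^1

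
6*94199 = 565194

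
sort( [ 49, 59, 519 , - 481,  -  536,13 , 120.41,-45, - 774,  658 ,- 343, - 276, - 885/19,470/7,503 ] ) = [-774,-536, - 481 ,-343 ,-276, - 885/19, - 45,13  ,  49,59,470/7,120.41, 503, 519,658]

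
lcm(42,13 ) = 546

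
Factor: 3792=2^4  *3^1*79^1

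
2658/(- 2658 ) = - 1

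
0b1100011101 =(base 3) 1002112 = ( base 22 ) 1e5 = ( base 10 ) 797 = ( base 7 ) 2216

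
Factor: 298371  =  3^1*271^1*367^1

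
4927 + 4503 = 9430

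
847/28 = 121/4  =  30.25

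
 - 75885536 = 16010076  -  91895612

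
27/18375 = 9/6125 = 0.00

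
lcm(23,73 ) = 1679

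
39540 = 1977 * 20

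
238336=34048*7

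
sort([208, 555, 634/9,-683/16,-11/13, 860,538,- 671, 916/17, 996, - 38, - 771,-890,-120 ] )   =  [-890,-771 ,-671, - 120, - 683/16,-38,-11/13, 916/17, 634/9, 208, 538, 555, 860,996]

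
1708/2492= 61/89 = 0.69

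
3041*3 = 9123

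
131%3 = 2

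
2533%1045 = 443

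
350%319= 31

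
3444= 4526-1082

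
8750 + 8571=17321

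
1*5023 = 5023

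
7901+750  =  8651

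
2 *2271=4542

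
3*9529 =28587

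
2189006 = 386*5671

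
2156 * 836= 1802416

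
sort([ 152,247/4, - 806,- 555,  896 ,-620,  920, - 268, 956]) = [ - 806,  -  620, - 555,-268, 247/4, 152,896,920,956]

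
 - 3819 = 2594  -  6413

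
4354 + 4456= 8810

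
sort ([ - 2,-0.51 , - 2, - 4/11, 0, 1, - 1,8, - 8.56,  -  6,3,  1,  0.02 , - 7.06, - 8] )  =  [ - 8.56, - 8, - 7.06, - 6, - 2, - 2, - 1,  -  0.51, - 4/11, 0,0.02,1,1, 3 , 8]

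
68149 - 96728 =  - 28579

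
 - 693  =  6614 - 7307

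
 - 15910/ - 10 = 1591/1 = 1591.00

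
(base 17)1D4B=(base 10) 8749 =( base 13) 3ca0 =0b10001000101101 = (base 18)1901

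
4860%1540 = 240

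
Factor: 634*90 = 57060 = 2^2*3^2*5^1*317^1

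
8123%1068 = 647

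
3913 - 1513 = 2400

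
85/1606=85/1606 = 0.05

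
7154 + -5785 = 1369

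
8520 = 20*426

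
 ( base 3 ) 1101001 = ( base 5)13000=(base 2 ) 1111101000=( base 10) 1000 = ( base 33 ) UA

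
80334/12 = 6694 + 1/2  =  6694.50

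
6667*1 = 6667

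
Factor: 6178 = 2^1*3089^1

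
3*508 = 1524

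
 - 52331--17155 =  - 35176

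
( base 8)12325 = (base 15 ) 18a8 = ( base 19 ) EED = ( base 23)a1k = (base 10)5333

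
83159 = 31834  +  51325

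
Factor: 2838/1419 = 2 = 2^1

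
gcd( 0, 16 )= 16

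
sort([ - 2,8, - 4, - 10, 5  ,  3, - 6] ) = [ - 10, - 6, - 4, - 2, 3,5,8]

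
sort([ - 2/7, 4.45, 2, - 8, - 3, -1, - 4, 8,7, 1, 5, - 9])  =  [-9,  -  8,- 4, - 3,-1, - 2/7, 1, 2, 4.45 , 5, 7,8]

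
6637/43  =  154  +  15/43 = 154.35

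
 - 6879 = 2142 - 9021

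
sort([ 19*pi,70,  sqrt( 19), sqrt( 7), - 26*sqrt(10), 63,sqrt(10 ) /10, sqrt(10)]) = [  -  26*sqrt (10),sqrt( 10)/10, sqrt(7 ), sqrt ( 10), sqrt(19),19*pi, 63, 70]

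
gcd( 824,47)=1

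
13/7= 1 + 6/7=1.86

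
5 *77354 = 386770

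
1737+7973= 9710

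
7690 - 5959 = 1731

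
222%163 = 59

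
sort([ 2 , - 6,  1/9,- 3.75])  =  [-6, - 3.75, 1/9, 2 ]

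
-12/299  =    -  12/299 = - 0.04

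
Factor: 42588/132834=42/131 = 2^1*3^1 * 7^1*131^( - 1)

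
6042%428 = 50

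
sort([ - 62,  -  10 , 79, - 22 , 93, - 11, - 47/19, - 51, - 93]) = [ - 93, - 62, - 51, - 22 ,-11, - 10 , - 47/19, 79, 93]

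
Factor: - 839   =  - 839^1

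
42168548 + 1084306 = 43252854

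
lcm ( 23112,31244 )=1687176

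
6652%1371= 1168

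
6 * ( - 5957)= - 35742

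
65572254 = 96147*682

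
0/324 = 0 = 0.00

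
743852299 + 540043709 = 1283896008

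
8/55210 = 4/27605=0.00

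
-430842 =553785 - 984627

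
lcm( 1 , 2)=2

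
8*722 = 5776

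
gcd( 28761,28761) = 28761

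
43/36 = 43/36=1.19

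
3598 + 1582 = 5180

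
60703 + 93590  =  154293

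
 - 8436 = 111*( - 76)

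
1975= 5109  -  3134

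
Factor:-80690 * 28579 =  -2306039510 = - 2^1*5^1*8069^1*28579^1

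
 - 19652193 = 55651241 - 75303434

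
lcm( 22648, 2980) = 113240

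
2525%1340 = 1185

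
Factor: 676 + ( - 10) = 2^1*3^2*37^1 = 666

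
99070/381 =99070/381 = 260.03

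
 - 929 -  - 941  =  12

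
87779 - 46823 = 40956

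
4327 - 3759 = 568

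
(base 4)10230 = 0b100101100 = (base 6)1220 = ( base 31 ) 9L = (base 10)300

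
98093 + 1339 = 99432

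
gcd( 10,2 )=2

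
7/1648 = 7/1648 = 0.00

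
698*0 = 0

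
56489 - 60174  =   - 3685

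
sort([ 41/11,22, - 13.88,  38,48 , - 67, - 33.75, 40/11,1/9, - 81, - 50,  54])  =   [ - 81,-67, -50,  -  33.75, - 13.88, 1/9,40/11, 41/11,22,  38, 48,54]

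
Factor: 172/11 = 2^2*11^(  -  1)*43^1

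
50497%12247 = 1509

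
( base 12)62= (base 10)74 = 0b1001010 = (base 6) 202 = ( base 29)2G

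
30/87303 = 10/29101 = 0.00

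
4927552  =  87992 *56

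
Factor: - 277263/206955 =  - 3^1 * 5^ ( - 1 )*73^( - 1)*163^1  =  -489/365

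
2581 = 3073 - 492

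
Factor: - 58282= -2^1*7^1*23^1* 181^1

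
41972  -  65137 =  - 23165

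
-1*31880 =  - 31880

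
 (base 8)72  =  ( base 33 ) 1P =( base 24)2a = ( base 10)58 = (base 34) 1O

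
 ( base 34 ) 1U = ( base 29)26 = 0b1000000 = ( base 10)64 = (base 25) 2e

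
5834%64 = 10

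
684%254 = 176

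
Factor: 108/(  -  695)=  - 2^2*3^3*5^(- 1)*139^( - 1)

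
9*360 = 3240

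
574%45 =34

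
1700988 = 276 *6163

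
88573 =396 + 88177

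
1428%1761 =1428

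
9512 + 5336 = 14848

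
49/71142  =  49/71142 = 0.00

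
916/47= 19 + 23/47 =19.49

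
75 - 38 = 37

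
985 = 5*197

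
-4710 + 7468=2758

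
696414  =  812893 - 116479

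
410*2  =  820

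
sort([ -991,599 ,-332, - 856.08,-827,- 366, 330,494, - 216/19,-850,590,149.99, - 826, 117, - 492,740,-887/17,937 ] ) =[ -991, - 856.08,  -  850  , -827,-826, - 492, - 366, - 332,- 887/17, - 216/19,117, 149.99, 330, 494,590,599,740,937]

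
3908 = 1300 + 2608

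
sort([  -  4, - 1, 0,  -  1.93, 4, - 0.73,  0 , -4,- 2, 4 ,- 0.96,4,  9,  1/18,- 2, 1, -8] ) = [  -  8, - 4, - 4,-2,-2, - 1.93, - 1, - 0.96,-0.73, 0,0, 1/18,1,4 , 4, 4,9] 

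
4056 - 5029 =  - 973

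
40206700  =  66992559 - 26785859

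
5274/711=7 + 33/79= 7.42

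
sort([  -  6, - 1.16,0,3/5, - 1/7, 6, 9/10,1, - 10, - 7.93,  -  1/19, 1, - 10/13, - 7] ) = [ - 10, - 7.93, - 7, - 6,-1.16, - 10/13, - 1/7 ,  -  1/19, 0,3/5, 9/10,1,1,6 ]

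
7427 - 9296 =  - 1869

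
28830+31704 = 60534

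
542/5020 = 271/2510 = 0.11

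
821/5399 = 821/5399  =  0.15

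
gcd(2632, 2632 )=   2632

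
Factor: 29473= 29473^1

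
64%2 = 0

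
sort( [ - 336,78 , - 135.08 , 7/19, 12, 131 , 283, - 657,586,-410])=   [-657, - 410, - 336 ,-135.08, 7/19,12 , 78, 131, 283  ,  586]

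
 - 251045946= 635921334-886967280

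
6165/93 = 2055/31=66.29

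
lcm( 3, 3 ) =3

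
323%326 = 323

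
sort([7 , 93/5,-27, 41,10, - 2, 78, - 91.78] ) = [ - 91.78,  -  27, - 2,7,10,93/5, 41 , 78] 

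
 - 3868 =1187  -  5055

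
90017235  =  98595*913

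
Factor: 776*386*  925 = 2^4*5^2*37^1* 97^1*193^1 = 277070800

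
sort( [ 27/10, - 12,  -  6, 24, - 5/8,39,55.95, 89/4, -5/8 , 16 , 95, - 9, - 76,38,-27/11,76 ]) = [ - 76, - 12, - 9, - 6, - 27/11, - 5/8, - 5/8,27/10 , 16,89/4,24, 38,39,55.95,76,95]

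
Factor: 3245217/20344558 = 2^ ( - 1) * 3^1 * 13^ ( - 2 )*23^(  -  1)*83^1*2617^( - 1 )*13033^1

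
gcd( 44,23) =1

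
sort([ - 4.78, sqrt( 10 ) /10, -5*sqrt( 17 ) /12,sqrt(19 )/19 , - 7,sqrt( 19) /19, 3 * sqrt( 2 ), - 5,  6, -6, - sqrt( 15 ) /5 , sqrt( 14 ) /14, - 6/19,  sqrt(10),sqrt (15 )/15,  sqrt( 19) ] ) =[- 7, - 6, - 5,  -  4.78, - 5 * sqrt( 17 ) /12, - sqrt( 15) /5, - 6/19 , sqrt( 19 ) /19,  sqrt(19 ) /19 , sqrt( 15 ) /15, sqrt(14 )/14,sqrt(10 ) /10,sqrt(10 ),3*sqrt (2 ), sqrt( 19 ),  6] 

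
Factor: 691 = 691^1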